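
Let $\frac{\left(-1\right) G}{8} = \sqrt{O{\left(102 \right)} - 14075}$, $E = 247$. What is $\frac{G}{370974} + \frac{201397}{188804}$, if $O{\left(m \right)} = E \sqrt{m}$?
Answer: $\frac{28771}{26972} - \frac{4 \sqrt{-14075 + 247 \sqrt{102}}}{185487} \approx 1.0667 - 0.0023206 i$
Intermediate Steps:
$O{\left(m \right)} = 247 \sqrt{m}$
$G = - 8 \sqrt{-14075 + 247 \sqrt{102}}$ ($G = - 8 \sqrt{247 \sqrt{102} - 14075} = - 8 \sqrt{-14075 + 247 \sqrt{102}} \approx - 860.9 i$)
$\frac{G}{370974} + \frac{201397}{188804} = \frac{\left(-8\right) i \sqrt{14075 - 247 \sqrt{102}}}{370974} + \frac{201397}{188804} = - 8 i \sqrt{14075 - 247 \sqrt{102}} \cdot \frac{1}{370974} + 201397 \cdot \frac{1}{188804} = - \frac{4 i \sqrt{14075 - 247 \sqrt{102}}}{185487} + \frac{28771}{26972} = \frac{28771}{26972} - \frac{4 i \sqrt{14075 - 247 \sqrt{102}}}{185487}$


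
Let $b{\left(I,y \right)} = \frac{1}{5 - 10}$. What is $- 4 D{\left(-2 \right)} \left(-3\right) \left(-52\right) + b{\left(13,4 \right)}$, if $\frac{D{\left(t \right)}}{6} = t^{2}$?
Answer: $- \frac{74881}{5} \approx -14976.0$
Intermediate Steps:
$D{\left(t \right)} = 6 t^{2}$
$b{\left(I,y \right)} = - \frac{1}{5}$ ($b{\left(I,y \right)} = \frac{1}{-5} = - \frac{1}{5}$)
$- 4 D{\left(-2 \right)} \left(-3\right) \left(-52\right) + b{\left(13,4 \right)} = - 4 \cdot 6 \left(-2\right)^{2} \left(-3\right) \left(-52\right) - \frac{1}{5} = - 4 \cdot 6 \cdot 4 \left(-3\right) \left(-52\right) - \frac{1}{5} = \left(-4\right) 24 \left(-3\right) \left(-52\right) - \frac{1}{5} = \left(-96\right) \left(-3\right) \left(-52\right) - \frac{1}{5} = 288 \left(-52\right) - \frac{1}{5} = -14976 - \frac{1}{5} = - \frac{74881}{5}$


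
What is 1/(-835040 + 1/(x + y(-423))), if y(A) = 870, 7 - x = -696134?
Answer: -697011/582032065439 ≈ -1.1975e-6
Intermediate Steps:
x = 696141 (x = 7 - 1*(-696134) = 7 + 696134 = 696141)
1/(-835040 + 1/(x + y(-423))) = 1/(-835040 + 1/(696141 + 870)) = 1/(-835040 + 1/697011) = 1/(-582032065439/697011) = -697011/582032065439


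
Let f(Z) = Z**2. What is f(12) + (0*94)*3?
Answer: 144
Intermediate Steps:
f(12) + (0*94)*3 = 12**2 + (0*94)*3 = 144 + 0*3 = 144 + 0 = 144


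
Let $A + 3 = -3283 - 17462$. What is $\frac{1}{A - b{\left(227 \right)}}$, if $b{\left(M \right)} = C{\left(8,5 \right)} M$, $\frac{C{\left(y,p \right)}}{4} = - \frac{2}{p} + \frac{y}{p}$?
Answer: $- \frac{5}{109188} \approx -4.5793 \cdot 10^{-5}$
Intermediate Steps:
$C{\left(y,p \right)} = - \frac{8}{p} + \frac{4 y}{p}$ ($C{\left(y,p \right)} = 4 \left(- \frac{2}{p} + \frac{y}{p}\right) = - \frac{8}{p} + \frac{4 y}{p}$)
$b{\left(M \right)} = \frac{24 M}{5}$ ($b{\left(M \right)} = \frac{4 \left(-2 + 8\right)}{5} M = 4 \cdot \frac{1}{5} \cdot 6 M = \frac{24 M}{5}$)
$A = -20748$ ($A = -3 - 20745 = -20748$)
$\frac{1}{A - b{\left(227 \right)}} = \frac{1}{-20748 - \frac{24}{5} \cdot 227} = \frac{1}{-20748 - \frac{5448}{5}} = \frac{1}{- \frac{109188}{5}} = - \frac{5}{109188}$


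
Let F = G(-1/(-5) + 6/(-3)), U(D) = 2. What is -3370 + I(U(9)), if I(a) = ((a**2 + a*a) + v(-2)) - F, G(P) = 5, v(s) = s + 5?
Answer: -3364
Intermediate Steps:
v(s) = 5 + s
F = 5
I(a) = -2 + 2*a**2 (I(a) = ((a**2 + a*a) + (5 - 2)) - 1*5 = ((a**2 + a**2) + 3) - 5 = (2*a**2 + 3) - 5 = (3 + 2*a**2) - 5 = -2 + 2*a**2)
-3370 + I(U(9)) = -3370 + (-2 + 2*2**2) = -3370 + (-2 + 2*4) = -3370 + (-2 + 8) = -3370 + 6 = -3364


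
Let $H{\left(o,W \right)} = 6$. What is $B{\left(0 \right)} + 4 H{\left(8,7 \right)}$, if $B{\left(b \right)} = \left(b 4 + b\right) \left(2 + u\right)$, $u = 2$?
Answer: $24$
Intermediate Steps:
$B{\left(b \right)} = 20 b$ ($B{\left(b \right)} = \left(b 4 + b\right) \left(2 + 2\right) = \left(4 b + b\right) 4 = 5 b 4 = 20 b$)
$B{\left(0 \right)} + 4 H{\left(8,7 \right)} = 20 \cdot 0 + 4 \cdot 6 = 0 + 24 = 24$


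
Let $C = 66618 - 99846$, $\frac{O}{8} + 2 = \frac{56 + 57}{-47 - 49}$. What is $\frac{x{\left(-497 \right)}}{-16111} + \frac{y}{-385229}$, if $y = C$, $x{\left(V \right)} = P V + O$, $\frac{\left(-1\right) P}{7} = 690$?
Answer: $- \frac{853108559303}{5729007156} \approx -148.91$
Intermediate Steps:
$P = -4830$ ($P = \left(-7\right) 690 = -4830$)
$O = - \frac{305}{12}$ ($O = -16 + 8 \frac{56 + 57}{-47 - 49} = -16 + 8 \frac{113}{-96} = -16 + 8 \cdot 113 \left(- \frac{1}{96}\right) = -16 + 8 \left(- \frac{113}{96}\right) = -16 - \frac{113}{12} = - \frac{305}{12} \approx -25.417$)
$C = -33228$
$x{\left(V \right)} = - \frac{305}{12} - 4830 V$ ($x{\left(V \right)} = - 4830 V - \frac{305}{12} = - \frac{305}{12} - 4830 V$)
$y = -33228$
$\frac{x{\left(-497 \right)}}{-16111} + \frac{y}{-385229} = \frac{- \frac{305}{12} - -2400510}{-16111} - \frac{33228}{-385229} = \left(- \frac{305}{12} + 2400510\right) \left(- \frac{1}{16111}\right) - - \frac{2556}{29633} = \frac{28805815}{12} \left(- \frac{1}{16111}\right) + \frac{2556}{29633} = - \frac{28805815}{193332} + \frac{2556}{29633} = - \frac{853108559303}{5729007156}$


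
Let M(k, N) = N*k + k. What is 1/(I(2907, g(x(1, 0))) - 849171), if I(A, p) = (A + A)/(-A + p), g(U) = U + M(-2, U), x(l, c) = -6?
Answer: -2903/2465149227 ≈ -1.1776e-6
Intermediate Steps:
M(k, N) = k + N*k
g(U) = -2 - U (g(U) = U - 2*(1 + U) = U + (-2 - 2*U) = -2 - U)
I(A, p) = 2*A/(p - A) (I(A, p) = (2*A)/(p - A) = 2*A/(p - A))
1/(I(2907, g(x(1, 0))) - 849171) = 1/(2*2907/((-2 - 1*(-6)) - 1*2907) - 849171) = 1/(2*2907/((-2 + 6) - 2907) - 849171) = 1/(2*2907/(4 - 2907) - 849171) = 1/(2*2907/(-2903) - 849171) = 1/(2*2907*(-1/2903) - 849171) = 1/(-5814/2903 - 849171) = 1/(-2465149227/2903) = -2903/2465149227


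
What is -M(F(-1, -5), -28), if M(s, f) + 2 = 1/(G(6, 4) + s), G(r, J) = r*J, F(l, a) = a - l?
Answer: 39/20 ≈ 1.9500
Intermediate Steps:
G(r, J) = J*r
M(s, f) = -2 + 1/(24 + s) (M(s, f) = -2 + 1/(4*6 + s) = -2 + 1/(24 + s))
-M(F(-1, -5), -28) = -(-47 - 2*(-5 - 1*(-1)))/(24 + (-5 - 1*(-1))) = -(-47 - 2*(-5 + 1))/(24 + (-5 + 1)) = -(-47 - 2*(-4))/(24 - 4) = -(-47 + 8)/20 = -(-39)/20 = -1*(-39/20) = 39/20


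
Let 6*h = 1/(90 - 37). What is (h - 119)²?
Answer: 1431941281/101124 ≈ 14160.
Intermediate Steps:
h = 1/318 (h = 1/(6*(90 - 37)) = (⅙)/53 = (⅙)*(1/53) = 1/318 ≈ 0.0031447)
(h - 119)² = (1/318 - 119)² = (-37841/318)² = 1431941281/101124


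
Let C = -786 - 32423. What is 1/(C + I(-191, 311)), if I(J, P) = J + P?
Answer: -1/33089 ≈ -3.0222e-5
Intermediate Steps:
C = -33209
1/(C + I(-191, 311)) = 1/(-33209 + (-191 + 311)) = 1/(-33209 + 120) = 1/(-33089) = -1/33089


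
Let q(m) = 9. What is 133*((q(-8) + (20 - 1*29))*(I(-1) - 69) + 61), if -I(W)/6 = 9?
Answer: 8113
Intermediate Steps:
I(W) = -54 (I(W) = -6*9 = -54)
133*((q(-8) + (20 - 1*29))*(I(-1) - 69) + 61) = 133*((9 + (20 - 1*29))*(-54 - 69) + 61) = 133*((9 + (20 - 29))*(-123) + 61) = 133*((9 - 9)*(-123) + 61) = 133*(0*(-123) + 61) = 133*(0 + 61) = 133*61 = 8113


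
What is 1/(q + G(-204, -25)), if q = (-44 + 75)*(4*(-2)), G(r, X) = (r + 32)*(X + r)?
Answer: 1/39140 ≈ 2.5549e-5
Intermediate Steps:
G(r, X) = (32 + r)*(X + r)
q = -248 (q = 31*(-8) = -248)
1/(q + G(-204, -25)) = 1/(-248 + ((-204)² + 32*(-25) + 32*(-204) - 25*(-204))) = 1/(-248 + (41616 - 800 - 6528 + 5100)) = 1/(-248 + 39388) = 1/39140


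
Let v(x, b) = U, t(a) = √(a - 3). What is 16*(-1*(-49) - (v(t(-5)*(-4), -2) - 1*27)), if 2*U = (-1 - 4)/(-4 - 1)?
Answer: 1208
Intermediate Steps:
t(a) = √(-3 + a)
U = ½ (U = ((-1 - 4)/(-4 - 1))/2 = (-5/(-5))/2 = (-5*(-⅕))/2 = (½)*1 = ½ ≈ 0.50000)
v(x, b) = ½
16*(-1*(-49) - (v(t(-5)*(-4), -2) - 1*27)) = 16*(-1*(-49) - (½ - 1*27)) = 16*(49 - (½ - 27)) = 16*(49 - 1*(-53/2)) = 16*(49 + 53/2) = 16*(151/2) = 1208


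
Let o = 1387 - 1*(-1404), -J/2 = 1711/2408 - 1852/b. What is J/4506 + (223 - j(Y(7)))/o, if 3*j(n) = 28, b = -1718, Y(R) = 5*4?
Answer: 985418340965/13006806358056 ≈ 0.075762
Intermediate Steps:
Y(R) = 20
J = -3699557/1034236 (J = -2*(1711/2408 - 1852/(-1718)) = -2*(1711*(1/2408) - 1852*(-1/1718)) = -2*(1711/2408 + 926/859) = -2*3699557/2068472 = -3699557/1034236 ≈ -3.5771)
j(n) = 28/3 (j(n) = (1/3)*28 = 28/3)
o = 2791 (o = 1387 + 1404 = 2791)
J/4506 + (223 - j(Y(7)))/o = -3699557/1034236/4506 + (223 - 1*28/3)/2791 = -3699557/1034236*1/4506 + (223 - 28/3)*(1/2791) = -3699557/4660267416 + (641/3)*(1/2791) = -3699557/4660267416 + 641/8373 = 985418340965/13006806358056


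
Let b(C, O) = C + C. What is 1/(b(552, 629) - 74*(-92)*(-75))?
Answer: -1/509496 ≈ -1.9627e-6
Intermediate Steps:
b(C, O) = 2*C
1/(b(552, 629) - 74*(-92)*(-75)) = 1/(2*552 - 74*(-92)*(-75)) = 1/(1104 + 6808*(-75)) = 1/(1104 - 510600) = 1/(-509496) = -1/509496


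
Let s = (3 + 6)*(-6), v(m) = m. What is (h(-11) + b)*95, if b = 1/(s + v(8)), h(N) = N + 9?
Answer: -8835/46 ≈ -192.07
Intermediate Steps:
s = -54 (s = 9*(-6) = -54)
h(N) = 9 + N
b = -1/46 (b = 1/(-54 + 8) = 1/(-46) = -1/46 ≈ -0.021739)
(h(-11) + b)*95 = ((9 - 11) - 1/46)*95 = (-2 - 1/46)*95 = -93/46*95 = -8835/46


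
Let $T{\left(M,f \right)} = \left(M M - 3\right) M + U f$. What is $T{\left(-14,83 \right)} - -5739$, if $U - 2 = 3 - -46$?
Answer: $7270$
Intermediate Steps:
$U = 51$ ($U = 2 + \left(3 - -46\right) = 2 + \left(3 + 46\right) = 2 + 49 = 51$)
$T{\left(M,f \right)} = 51 f + M \left(-3 + M^{2}\right)$ ($T{\left(M,f \right)} = \left(M M - 3\right) M + 51 f = \left(M^{2} - 3\right) M + 51 f = \left(-3 + M^{2}\right) M + 51 f = M \left(-3 + M^{2}\right) + 51 f = 51 f + M \left(-3 + M^{2}\right)$)
$T{\left(-14,83 \right)} - -5739 = \left(\left(-14\right)^{3} - -42 + 51 \cdot 83\right) - -5739 = \left(-2744 + 42 + 4233\right) + 5739 = 1531 + 5739 = 7270$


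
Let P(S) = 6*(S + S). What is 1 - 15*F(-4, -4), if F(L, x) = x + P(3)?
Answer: -479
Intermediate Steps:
P(S) = 12*S (P(S) = 6*(2*S) = 12*S)
F(L, x) = 36 + x (F(L, x) = x + 12*3 = x + 36 = 36 + x)
1 - 15*F(-4, -4) = 1 - 15*(36 - 4) = 1 - 15*32 = 1 - 480 = -479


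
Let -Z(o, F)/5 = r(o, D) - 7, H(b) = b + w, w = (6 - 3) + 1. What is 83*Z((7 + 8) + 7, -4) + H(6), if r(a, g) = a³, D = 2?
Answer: -4416005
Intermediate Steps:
w = 4 (w = 3 + 1 = 4)
H(b) = 4 + b (H(b) = b + 4 = 4 + b)
Z(o, F) = 35 - 5*o³ (Z(o, F) = -5*(o³ - 7) = -5*(-7 + o³) = 35 - 5*o³)
83*Z((7 + 8) + 7, -4) + H(6) = 83*(35 - 5*((7 + 8) + 7)³) + (4 + 6) = 83*(35 - 5*(15 + 7)³) + 10 = 83*(35 - 5*22³) + 10 = 83*(35 - 5*10648) + 10 = 83*(35 - 53240) + 10 = 83*(-53205) + 10 = -4416015 + 10 = -4416005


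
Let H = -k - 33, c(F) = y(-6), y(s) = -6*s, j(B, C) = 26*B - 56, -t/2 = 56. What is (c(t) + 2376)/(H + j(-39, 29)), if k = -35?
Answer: -201/89 ≈ -2.2584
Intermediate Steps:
t = -112 (t = -2*56 = -112)
j(B, C) = -56 + 26*B
c(F) = 36 (c(F) = -6*(-6) = 36)
H = 2 (H = -1*(-35) - 33 = 35 - 33 = 2)
(c(t) + 2376)/(H + j(-39, 29)) = (36 + 2376)/(2 + (-56 + 26*(-39))) = 2412/(2 + (-56 - 1014)) = 2412/(2 - 1070) = 2412/(-1068) = 2412*(-1/1068) = -201/89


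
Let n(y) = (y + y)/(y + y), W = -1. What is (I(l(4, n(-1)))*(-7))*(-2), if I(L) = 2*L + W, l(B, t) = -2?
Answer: -70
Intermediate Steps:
n(y) = 1 (n(y) = (2*y)/((2*y)) = (2*y)*(1/(2*y)) = 1)
I(L) = -1 + 2*L (I(L) = 2*L - 1 = -1 + 2*L)
(I(l(4, n(-1)))*(-7))*(-2) = ((-1 + 2*(-2))*(-7))*(-2) = ((-1 - 4)*(-7))*(-2) = -5*(-7)*(-2) = 35*(-2) = -70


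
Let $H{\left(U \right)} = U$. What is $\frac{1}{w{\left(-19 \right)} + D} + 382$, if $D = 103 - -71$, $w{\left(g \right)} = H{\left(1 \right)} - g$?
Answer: $\frac{74109}{194} \approx 382.0$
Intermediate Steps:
$w{\left(g \right)} = 1 - g$
$D = 174$ ($D = 103 + 71 = 174$)
$\frac{1}{w{\left(-19 \right)} + D} + 382 = \frac{1}{\left(1 - -19\right) + 174} + 382 = \frac{1}{\left(1 + 19\right) + 174} + 382 = \frac{1}{20 + 174} + 382 = \frac{1}{194} + 382 = \frac{74109}{194}$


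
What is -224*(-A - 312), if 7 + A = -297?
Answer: 1792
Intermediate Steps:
A = -304 (A = -7 - 297 = -304)
-224*(-A - 312) = -224*(-1*(-304) - 312) = -224*(304 - 312) = -224*(-8) = 1792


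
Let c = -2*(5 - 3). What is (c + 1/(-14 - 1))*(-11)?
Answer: 671/15 ≈ 44.733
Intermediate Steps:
c = -4 (c = -2*2 = -4)
(c + 1/(-14 - 1))*(-11) = (-4 + 1/(-14 - 1))*(-11) = (-4 + 1/(-15))*(-11) = (-4 - 1/15)*(-11) = -61/15*(-11) = 671/15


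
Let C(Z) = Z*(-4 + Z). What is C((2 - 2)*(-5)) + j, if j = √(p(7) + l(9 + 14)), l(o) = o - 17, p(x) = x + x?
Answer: 2*√5 ≈ 4.4721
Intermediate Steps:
p(x) = 2*x
l(o) = -17 + o
j = 2*√5 (j = √(2*7 + (-17 + (9 + 14))) = √(14 + (-17 + 23)) = √(14 + 6) = √20 = 2*√5 ≈ 4.4721)
C((2 - 2)*(-5)) + j = ((2 - 2)*(-5))*(-4 + (2 - 2)*(-5)) + 2*√5 = (0*(-5))*(-4 + 0*(-5)) + 2*√5 = 0*(-4 + 0) + 2*√5 = 0*(-4) + 2*√5 = 0 + 2*√5 = 2*√5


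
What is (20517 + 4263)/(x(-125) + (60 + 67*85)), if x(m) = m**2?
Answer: 1239/1069 ≈ 1.1590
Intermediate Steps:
(20517 + 4263)/(x(-125) + (60 + 67*85)) = (20517 + 4263)/((-125)**2 + (60 + 67*85)) = 24780/(15625 + (60 + 5695)) = 24780/(15625 + 5755) = 24780/21380 = 24780*(1/21380) = 1239/1069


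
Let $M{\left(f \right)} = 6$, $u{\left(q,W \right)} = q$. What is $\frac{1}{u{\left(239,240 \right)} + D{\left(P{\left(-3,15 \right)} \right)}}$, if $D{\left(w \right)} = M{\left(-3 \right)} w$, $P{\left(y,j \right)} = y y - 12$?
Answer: $\frac{1}{221} \approx 0.0045249$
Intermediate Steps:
$P{\left(y,j \right)} = -12 + y^{2}$ ($P{\left(y,j \right)} = y^{2} - 12 = -12 + y^{2}$)
$D{\left(w \right)} = 6 w$
$\frac{1}{u{\left(239,240 \right)} + D{\left(P{\left(-3,15 \right)} \right)}} = \frac{1}{239 + 6 \left(-12 + \left(-3\right)^{2}\right)} = \frac{1}{239 + 6 \left(-12 + 9\right)} = \frac{1}{239 + 6 \left(-3\right)} = \frac{1}{239 - 18} = \frac{1}{221}$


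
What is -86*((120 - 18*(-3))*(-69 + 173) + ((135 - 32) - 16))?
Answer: -1563738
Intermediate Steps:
-86*((120 - 18*(-3))*(-69 + 173) + ((135 - 32) - 16)) = -86*((120 + 54)*104 + (103 - 16)) = -86*(174*104 + 87) = -86*(18096 + 87) = -86*18183 = -1563738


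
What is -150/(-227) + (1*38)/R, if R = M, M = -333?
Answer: 41324/75591 ≈ 0.54668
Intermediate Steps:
R = -333
-150/(-227) + (1*38)/R = -150/(-227) + (1*38)/(-333) = -150*(-1/227) + 38*(-1/333) = 150/227 - 38/333 = 41324/75591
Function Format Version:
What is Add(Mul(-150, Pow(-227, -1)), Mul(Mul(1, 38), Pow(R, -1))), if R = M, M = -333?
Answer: Rational(41324, 75591) ≈ 0.54668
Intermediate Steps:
R = -333
Add(Mul(-150, Pow(-227, -1)), Mul(Mul(1, 38), Pow(R, -1))) = Add(Mul(-150, Pow(-227, -1)), Mul(Mul(1, 38), Pow(-333, -1))) = Add(Mul(-150, Rational(-1, 227)), Mul(38, Rational(-1, 333))) = Add(Rational(150, 227), Rational(-38, 333)) = Rational(41324, 75591)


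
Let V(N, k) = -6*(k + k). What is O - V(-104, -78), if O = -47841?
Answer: -48777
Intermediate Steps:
V(N, k) = -12*k
O - V(-104, -78) = -47841 - (-12)*(-78) = -47841 - 1*936 = -47841 - 936 = -48777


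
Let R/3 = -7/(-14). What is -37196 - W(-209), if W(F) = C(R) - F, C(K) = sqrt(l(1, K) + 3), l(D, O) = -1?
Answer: -37405 - sqrt(2) ≈ -37406.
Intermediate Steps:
R = 3/2 (R = 3*(-7/(-14)) = 3*(-7*(-1/14)) = 3*(1/2) = 3/2 ≈ 1.5000)
C(K) = sqrt(2) (C(K) = sqrt(-1 + 3) = sqrt(2))
W(F) = sqrt(2) - F
-37196 - W(-209) = -37196 - (sqrt(2) - 1*(-209)) = -37196 - (sqrt(2) + 209) = -37196 - (209 + sqrt(2)) = -37196 + (-209 - sqrt(2)) = -37405 - sqrt(2)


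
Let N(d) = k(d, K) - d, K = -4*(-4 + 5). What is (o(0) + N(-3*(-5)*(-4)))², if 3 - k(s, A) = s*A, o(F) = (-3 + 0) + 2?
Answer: 31684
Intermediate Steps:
o(F) = -1 (o(F) = -3 + 2 = -1)
K = -4 (K = -4*1 = -4)
k(s, A) = 3 - A*s (k(s, A) = 3 - s*A = 3 - A*s)
N(d) = 3 + 3*d (N(d) = (3 - 1*(-4)*d) - d = (3 + 4*d) - d = 3 + 3*d)
(o(0) + N(-3*(-5)*(-4)))² = (-1 + (3 + 3*(-3*(-5)*(-4))))² = (-1 + (3 + 3*(15*(-4))))² = (-1 + (3 + 3*(-60)))² = (-1 + (3 - 180))² = (-1 - 177)² = (-178)² = 31684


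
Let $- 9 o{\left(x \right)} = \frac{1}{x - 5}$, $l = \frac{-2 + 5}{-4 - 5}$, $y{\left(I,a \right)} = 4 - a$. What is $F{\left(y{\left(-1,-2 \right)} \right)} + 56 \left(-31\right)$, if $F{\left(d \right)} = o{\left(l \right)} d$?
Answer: $- \frac{13887}{8} \approx -1735.9$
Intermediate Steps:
$l = - \frac{1}{3}$ ($l = \frac{3}{-9} = 3 \left(- \frac{1}{9}\right) = - \frac{1}{3} \approx -0.33333$)
$o{\left(x \right)} = - \frac{1}{9 \left(-5 + x\right)}$ ($o{\left(x \right)} = - \frac{1}{9 \left(x - 5\right)} = - \frac{1}{9 \left(-5 + x\right)}$)
$F{\left(d \right)} = \frac{d}{48}$ ($F{\left(d \right)} = - \frac{1}{-45 + 9 \left(- \frac{1}{3}\right)} d = - \frac{1}{-45 - 3} d = - \frac{1}{-48} d = \left(-1\right) \left(- \frac{1}{48}\right) d = \frac{d}{48}$)
$F{\left(y{\left(-1,-2 \right)} \right)} + 56 \left(-31\right) = \frac{4 - -2}{48} + 56 \left(-31\right) = \frac{4 + 2}{48} - 1736 = \frac{1}{48} \cdot 6 - 1736 = \frac{1}{8} - 1736 = - \frac{13887}{8}$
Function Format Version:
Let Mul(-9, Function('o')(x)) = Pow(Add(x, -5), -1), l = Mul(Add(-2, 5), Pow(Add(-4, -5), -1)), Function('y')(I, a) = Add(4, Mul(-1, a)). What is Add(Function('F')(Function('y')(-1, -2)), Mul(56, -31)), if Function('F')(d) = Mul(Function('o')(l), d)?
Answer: Rational(-13887, 8) ≈ -1735.9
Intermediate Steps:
l = Rational(-1, 3) (l = Mul(3, Pow(-9, -1)) = Mul(3, Rational(-1, 9)) = Rational(-1, 3) ≈ -0.33333)
Function('o')(x) = Mul(Rational(-1, 9), Pow(Add(-5, x), -1)) (Function('o')(x) = Mul(Rational(-1, 9), Pow(Add(x, -5), -1)) = Mul(Rational(-1, 9), Pow(Add(-5, x), -1)))
Function('F')(d) = Mul(Rational(1, 48), d) (Function('F')(d) = Mul(Mul(-1, Pow(Add(-45, Mul(9, Rational(-1, 3))), -1)), d) = Mul(Mul(-1, Pow(Add(-45, -3), -1)), d) = Mul(Mul(-1, Pow(-48, -1)), d) = Mul(Mul(-1, Rational(-1, 48)), d) = Mul(Rational(1, 48), d))
Add(Function('F')(Function('y')(-1, -2)), Mul(56, -31)) = Add(Mul(Rational(1, 48), Add(4, Mul(-1, -2))), Mul(56, -31)) = Add(Mul(Rational(1, 48), Add(4, 2)), -1736) = Add(Mul(Rational(1, 48), 6), -1736) = Add(Rational(1, 8), -1736) = Rational(-13887, 8)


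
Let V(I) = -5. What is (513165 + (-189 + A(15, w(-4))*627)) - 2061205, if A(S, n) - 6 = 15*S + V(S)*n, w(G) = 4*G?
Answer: -1353232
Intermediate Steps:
A(S, n) = 6 - 5*n + 15*S (A(S, n) = 6 + (15*S - 5*n) = 6 + (-5*n + 15*S) = 6 - 5*n + 15*S)
(513165 + (-189 + A(15, w(-4))*627)) - 2061205 = (513165 + (-189 + (6 - 20*(-4) + 15*15)*627)) - 2061205 = (513165 + (-189 + (6 - 5*(-16) + 225)*627)) - 2061205 = (513165 + (-189 + (6 + 80 + 225)*627)) - 2061205 = (513165 + (-189 + 311*627)) - 2061205 = (513165 + (-189 + 194997)) - 2061205 = (513165 + 194808) - 2061205 = 707973 - 2061205 = -1353232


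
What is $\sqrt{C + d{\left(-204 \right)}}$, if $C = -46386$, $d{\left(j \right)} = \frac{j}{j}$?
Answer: $i \sqrt{46385} \approx 215.37 i$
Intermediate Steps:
$d{\left(j \right)} = 1$
$\sqrt{C + d{\left(-204 \right)}} = \sqrt{-46386 + 1} = \sqrt{-46385} = i \sqrt{46385}$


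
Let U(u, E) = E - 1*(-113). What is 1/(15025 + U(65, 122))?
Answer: 1/15260 ≈ 6.5531e-5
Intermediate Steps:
U(u, E) = 113 + E (U(u, E) = E + 113 = 113 + E)
1/(15025 + U(65, 122)) = 1/(15025 + (113 + 122)) = 1/(15025 + 235) = 1/15260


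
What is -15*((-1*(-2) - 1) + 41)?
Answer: -630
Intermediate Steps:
-15*((-1*(-2) - 1) + 41) = -15*((2 - 1) + 41) = -15*(1 + 41) = -15*42 = -630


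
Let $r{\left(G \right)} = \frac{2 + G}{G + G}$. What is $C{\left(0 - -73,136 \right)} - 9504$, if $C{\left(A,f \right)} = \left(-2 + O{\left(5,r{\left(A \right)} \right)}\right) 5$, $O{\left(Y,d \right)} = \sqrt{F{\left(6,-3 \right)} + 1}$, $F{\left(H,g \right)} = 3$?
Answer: $-9504$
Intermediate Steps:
$r{\left(G \right)} = \frac{2 + G}{2 G}$
$O{\left(Y,d \right)} = 2$ ($O{\left(Y,d \right)} = \sqrt{3 + 1} = \sqrt{4} = 2$)
$C{\left(A,f \right)} = 0$ ($C{\left(A,f \right)} = \left(-2 + 2\right) 5 = 0 \cdot 5 = 0$)
$C{\left(0 - -73,136 \right)} - 9504 = 0 - 9504 = -9504$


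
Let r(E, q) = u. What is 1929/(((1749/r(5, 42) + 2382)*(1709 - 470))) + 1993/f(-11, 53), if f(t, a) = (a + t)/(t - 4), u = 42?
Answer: -19949204481/28027006 ≈ -711.79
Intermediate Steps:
r(E, q) = 42
f(t, a) = (a + t)/(-4 + t)
1929/(((1749/r(5, 42) + 2382)*(1709 - 470))) + 1993/f(-11, 53) = 1929/(((1749/42 + 2382)*(1709 - 470))) + 1993/(((53 - 11)/(-4 - 11))) = 1929/(((1749*(1/42) + 2382)*1239)) + 1993/((42/(-15))) = 1929/(((583/14 + 2382)*1239)) + 1993/((-1/15*42)) = 1929/(((33931/14)*1239)) + 1993/(-14/5) = 1929/(6005787/2) + 1993*(-5/14) = 1929*(2/6005787) - 9965/14 = 1286/2001929 - 9965/14 = -19949204481/28027006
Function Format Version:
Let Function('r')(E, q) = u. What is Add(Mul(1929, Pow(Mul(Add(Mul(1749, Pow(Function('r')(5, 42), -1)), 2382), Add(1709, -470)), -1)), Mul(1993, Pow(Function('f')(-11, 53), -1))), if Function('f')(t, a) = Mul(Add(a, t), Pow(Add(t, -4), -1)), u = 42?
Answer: Rational(-19949204481, 28027006) ≈ -711.79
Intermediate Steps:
Function('r')(E, q) = 42
Function('f')(t, a) = Mul(Pow(Add(-4, t), -1), Add(a, t)) (Function('f')(t, a) = Mul(Add(a, t), Pow(Add(-4, t), -1)) = Mul(Pow(Add(-4, t), -1), Add(a, t)))
Add(Mul(1929, Pow(Mul(Add(Mul(1749, Pow(Function('r')(5, 42), -1)), 2382), Add(1709, -470)), -1)), Mul(1993, Pow(Function('f')(-11, 53), -1))) = Add(Mul(1929, Pow(Mul(Add(Mul(1749, Pow(42, -1)), 2382), Add(1709, -470)), -1)), Mul(1993, Pow(Mul(Pow(Add(-4, -11), -1), Add(53, -11)), -1))) = Add(Mul(1929, Pow(Mul(Add(Mul(1749, Rational(1, 42)), 2382), 1239), -1)), Mul(1993, Pow(Mul(Pow(-15, -1), 42), -1))) = Add(Mul(1929, Pow(Mul(Add(Rational(583, 14), 2382), 1239), -1)), Mul(1993, Pow(Mul(Rational(-1, 15), 42), -1))) = Add(Mul(1929, Pow(Mul(Rational(33931, 14), 1239), -1)), Mul(1993, Pow(Rational(-14, 5), -1))) = Add(Mul(1929, Pow(Rational(6005787, 2), -1)), Mul(1993, Rational(-5, 14))) = Add(Mul(1929, Rational(2, 6005787)), Rational(-9965, 14)) = Add(Rational(1286, 2001929), Rational(-9965, 14)) = Rational(-19949204481, 28027006)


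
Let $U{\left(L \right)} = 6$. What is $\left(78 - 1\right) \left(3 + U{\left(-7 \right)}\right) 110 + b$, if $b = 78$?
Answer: $76308$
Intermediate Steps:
$\left(78 - 1\right) \left(3 + U{\left(-7 \right)}\right) 110 + b = \left(78 - 1\right) \left(3 + 6\right) 110 + 78 = 77 \cdot 9 \cdot 110 + 78 = 693 \cdot 110 + 78 = 76230 + 78 = 76308$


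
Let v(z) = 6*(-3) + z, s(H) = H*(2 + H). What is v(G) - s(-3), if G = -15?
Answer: -36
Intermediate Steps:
v(z) = -18 + z
v(G) - s(-3) = (-18 - 15) - (-3)*(2 - 3) = -33 - (-3)*(-1) = -33 - 1*3 = -33 - 3 = -36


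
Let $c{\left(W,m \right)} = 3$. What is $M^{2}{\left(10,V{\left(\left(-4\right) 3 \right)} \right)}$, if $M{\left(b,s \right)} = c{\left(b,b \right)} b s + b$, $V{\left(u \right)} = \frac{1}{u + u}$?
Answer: $\frac{1225}{16} \approx 76.563$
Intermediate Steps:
$V{\left(u \right)} = \frac{1}{2 u}$
$M{\left(b,s \right)} = b + 3 b s$ ($M{\left(b,s \right)} = 3 b s + b = b + 3 b s$)
$M^{2}{\left(10,V{\left(\left(-4\right) 3 \right)} \right)} = \left(10 \left(1 + 3 \frac{1}{2 \left(\left(-4\right) 3\right)}\right)\right)^{2} = \left(10 \left(1 + 3 \frac{1}{2 \left(-12\right)}\right)\right)^{2} = \left(10 \left(1 + 3 \cdot \frac{1}{2} \left(- \frac{1}{12}\right)\right)\right)^{2} = \left(10 \left(1 + 3 \left(- \frac{1}{24}\right)\right)\right)^{2} = \left(10 \left(1 - \frac{1}{8}\right)\right)^{2} = \left(10 \cdot \frac{7}{8}\right)^{2} = \left(\frac{35}{4}\right)^{2} = \frac{1225}{16}$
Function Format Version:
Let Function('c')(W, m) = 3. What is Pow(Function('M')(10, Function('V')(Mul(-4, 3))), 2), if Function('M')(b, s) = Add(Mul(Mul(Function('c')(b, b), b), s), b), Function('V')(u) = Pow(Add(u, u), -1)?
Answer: Rational(1225, 16) ≈ 76.563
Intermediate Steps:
Function('V')(u) = Mul(Rational(1, 2), Pow(u, -1)) (Function('V')(u) = Pow(Mul(2, u), -1) = Mul(Rational(1, 2), Pow(u, -1)))
Function('M')(b, s) = Add(b, Mul(3, b, s)) (Function('M')(b, s) = Add(Mul(Mul(3, b), s), b) = Add(Mul(3, b, s), b) = Add(b, Mul(3, b, s)))
Pow(Function('M')(10, Function('V')(Mul(-4, 3))), 2) = Pow(Mul(10, Add(1, Mul(3, Mul(Rational(1, 2), Pow(Mul(-4, 3), -1))))), 2) = Pow(Mul(10, Add(1, Mul(3, Mul(Rational(1, 2), Pow(-12, -1))))), 2) = Pow(Mul(10, Add(1, Mul(3, Mul(Rational(1, 2), Rational(-1, 12))))), 2) = Pow(Mul(10, Add(1, Mul(3, Rational(-1, 24)))), 2) = Pow(Mul(10, Add(1, Rational(-1, 8))), 2) = Pow(Mul(10, Rational(7, 8)), 2) = Pow(Rational(35, 4), 2) = Rational(1225, 16)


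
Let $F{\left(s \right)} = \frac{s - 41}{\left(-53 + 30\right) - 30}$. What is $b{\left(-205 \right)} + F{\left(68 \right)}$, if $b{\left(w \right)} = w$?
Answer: $- \frac{10892}{53} \approx -205.51$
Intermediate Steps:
$F{\left(s \right)} = \frac{41}{53} - \frac{s}{53}$ ($F{\left(s \right)} = \frac{-41 + s}{-23 - 30} = \frac{-41 + s}{-53} = \left(-41 + s\right) \left(- \frac{1}{53}\right) = \frac{41}{53} - \frac{s}{53}$)
$b{\left(-205 \right)} + F{\left(68 \right)} = -205 + \left(\frac{41}{53} - \frac{68}{53}\right) = -205 - \frac{27}{53} = - \frac{10892}{53}$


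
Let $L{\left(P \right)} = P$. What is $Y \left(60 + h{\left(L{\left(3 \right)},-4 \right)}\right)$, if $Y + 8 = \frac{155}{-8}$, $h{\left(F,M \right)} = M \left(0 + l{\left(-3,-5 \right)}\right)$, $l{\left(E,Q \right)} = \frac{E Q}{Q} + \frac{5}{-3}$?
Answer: $- \frac{4307}{2} \approx -2153.5$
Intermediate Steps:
$l{\left(E,Q \right)} = - \frac{5}{3} + E$ ($l{\left(E,Q \right)} = E + 5 \left(- \frac{1}{3}\right) = E - \frac{5}{3} = - \frac{5}{3} + E$)
$h{\left(F,M \right)} = - \frac{14 M}{3}$ ($h{\left(F,M \right)} = M \left(0 - \frac{14}{3}\right) = M \left(- \frac{14}{3}\right) = - \frac{14 M}{3}$)
$Y = - \frac{219}{8}$ ($Y = -8 + \frac{155}{-8} = -8 + 155 \left(- \frac{1}{8}\right) = -8 - \frac{155}{8} = - \frac{219}{8} \approx -27.375$)
$Y \left(60 + h{\left(L{\left(3 \right)},-4 \right)}\right) = - \frac{219 \left(60 - - \frac{56}{3}\right)}{8} = - \frac{219 \left(60 + \frac{56}{3}\right)}{8} = \left(- \frac{219}{8}\right) \frac{236}{3} = - \frac{4307}{2}$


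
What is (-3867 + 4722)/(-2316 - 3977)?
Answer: -855/6293 ≈ -0.13587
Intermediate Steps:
(-3867 + 4722)/(-2316 - 3977) = 855/(-6293) = 855*(-1/6293) = -855/6293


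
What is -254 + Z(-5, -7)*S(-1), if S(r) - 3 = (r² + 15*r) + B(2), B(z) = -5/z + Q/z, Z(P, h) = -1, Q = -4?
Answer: -477/2 ≈ -238.50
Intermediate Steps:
B(z) = -9/z (B(z) = -5/z - 4/z = -9/z)
S(r) = -3/2 + r² + 15*r (S(r) = 3 + ((r² + 15*r) - 9/2) = 3 + (-9/2 + r² + 15*r) = -3/2 + r² + 15*r)
-254 + Z(-5, -7)*S(-1) = -254 - (-3/2 + (-1)² + 15*(-1)) = -254 - (-3/2 + 1 - 15) = -254 - 1*(-31/2) = -254 + 31/2 = -477/2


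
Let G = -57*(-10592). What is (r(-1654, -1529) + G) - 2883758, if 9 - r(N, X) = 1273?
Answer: -2281278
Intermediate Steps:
r(N, X) = -1264 (r(N, X) = 9 - 1*1273 = 9 - 1273 = -1264)
G = 603744
(r(-1654, -1529) + G) - 2883758 = (-1264 + 603744) - 2883758 = 602480 - 2883758 = -2281278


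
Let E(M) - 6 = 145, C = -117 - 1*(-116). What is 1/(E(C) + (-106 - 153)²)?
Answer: 1/67232 ≈ 1.4874e-5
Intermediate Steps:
C = -1 (C = -117 + 116 = -1)
E(M) = 151 (E(M) = 6 + 145 = 151)
1/(E(C) + (-106 - 153)²) = 1/(151 + (-106 - 153)²) = 1/(151 + (-259)²) = 1/(151 + 67081) = 1/67232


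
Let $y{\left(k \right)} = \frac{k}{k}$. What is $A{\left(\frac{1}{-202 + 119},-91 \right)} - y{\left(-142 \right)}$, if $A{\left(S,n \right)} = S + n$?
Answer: $- \frac{7637}{83} \approx -92.012$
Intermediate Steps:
$y{\left(k \right)} = 1$
$A{\left(\frac{1}{-202 + 119},-91 \right)} - y{\left(-142 \right)} = \left(\frac{1}{-202 + 119} - 91\right) - 1 = \left(\frac{1}{-83} - 91\right) - 1 = \left(- \frac{1}{83} - 91\right) - 1 = - \frac{7554}{83} - 1 = - \frac{7637}{83}$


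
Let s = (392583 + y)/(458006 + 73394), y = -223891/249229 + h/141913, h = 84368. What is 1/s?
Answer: 469874973997945/347129815873567 ≈ 1.3536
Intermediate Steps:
y = -10746091211/35368835077 (y = -223891/249229 + 84368/141913 = -10746091211/35368835077 ≈ -0.30383)
s = 347129815873567/469874973997945 (s = (392583 - 10746091211/35368835077)/(458006 + 73394) = (13885192634942680/35368835077)/531400 = (13885192634942680/35368835077)*(1/531400) = 347129815873567/469874973997945 ≈ 0.73877)
1/s = 1/(347129815873567/469874973997945) = 469874973997945/347129815873567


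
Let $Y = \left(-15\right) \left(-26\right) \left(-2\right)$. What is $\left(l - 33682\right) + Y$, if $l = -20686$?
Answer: $-55148$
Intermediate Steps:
$Y = -780$ ($Y = 390 \left(-2\right) = -780$)
$\left(l - 33682\right) + Y = \left(-20686 - 33682\right) - 780 = -54368 - 780 = -55148$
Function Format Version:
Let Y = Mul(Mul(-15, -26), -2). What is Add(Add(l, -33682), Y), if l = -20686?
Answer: -55148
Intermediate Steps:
Y = -780 (Y = Mul(390, -2) = -780)
Add(Add(l, -33682), Y) = Add(Add(-20686, -33682), -780) = Add(-54368, -780) = -55148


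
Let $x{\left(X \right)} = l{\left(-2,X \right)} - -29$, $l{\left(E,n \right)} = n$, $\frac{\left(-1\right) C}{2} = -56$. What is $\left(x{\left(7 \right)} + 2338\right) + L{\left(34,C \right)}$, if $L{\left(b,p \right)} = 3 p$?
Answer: $2710$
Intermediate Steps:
$C = 112$ ($C = \left(-2\right) \left(-56\right) = 112$)
$x{\left(X \right)} = 29 + X$ ($x{\left(X \right)} = X - -29 = X + 29 = 29 + X$)
$\left(x{\left(7 \right)} + 2338\right) + L{\left(34,C \right)} = \left(\left(29 + 7\right) + 2338\right) + 3 \cdot 112 = \left(36 + 2338\right) + 336 = 2374 + 336 = 2710$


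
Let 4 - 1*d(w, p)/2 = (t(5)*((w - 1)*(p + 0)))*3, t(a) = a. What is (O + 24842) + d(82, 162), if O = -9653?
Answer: -378463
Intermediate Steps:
d(w, p) = 8 - 30*p*(-1 + w) (d(w, p) = 8 - 2*5*((w - 1)*(p + 0))*3 = 8 - 2*5*((-1 + w)*p)*3 = 8 - 2*5*(p*(-1 + w))*3 = 8 - 2*5*p*(-1 + w)*3 = 8 - 30*p*(-1 + w))
(O + 24842) + d(82, 162) = (-9653 + 24842) + (8 + 30*162 - 30*162*82) = 15189 + (8 + 4860 - 398520) = 15189 - 393652 = -378463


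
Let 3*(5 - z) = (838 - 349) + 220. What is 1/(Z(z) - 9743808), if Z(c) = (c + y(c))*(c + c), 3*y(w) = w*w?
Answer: -81/1449089768 ≈ -5.5897e-8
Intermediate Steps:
y(w) = w**2/3 (y(w) = (w*w)/3 = w**2/3)
z = -694/3 (z = 5 - ((838 - 349) + 220)/3 = 5 - (489 + 220)/3 = 5 - 1/3*709 = 5 - 709/3 = -694/3 ≈ -231.33)
Z(c) = 2*c*(c + c**2/3) (Z(c) = (c + c**2/3)*(c + c) = (c + c**2/3)*(2*c) = 2*c*(c + c**2/3))
1/(Z(z) - 9743808) = 1/(2*(-694/3)**2*(3 - 694/3)/3 - 9743808) = 1/((2/3)*(481636/9)*(-685/3) - 9743808) = 1/(-659841320/81 - 9743808) = 1/(-1449089768/81) = -81/1449089768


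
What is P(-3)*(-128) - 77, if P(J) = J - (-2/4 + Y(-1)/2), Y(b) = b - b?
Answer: 243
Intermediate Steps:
Y(b) = 0
P(J) = ½ + J (P(J) = J - (-2/4 + 0/2) = J - (-2*¼ + 0*(½)) = J - (-½ + 0) = J - 1*(-½) = J + ½ = ½ + J)
P(-3)*(-128) - 77 = (½ - 3)*(-128) - 77 = -5/2*(-128) - 77 = 320 - 77 = 243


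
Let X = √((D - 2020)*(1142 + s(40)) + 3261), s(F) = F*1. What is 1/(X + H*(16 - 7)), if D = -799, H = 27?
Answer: 81/1129282 - I*√3328797/3387846 ≈ 7.1727e-5 - 0.00053854*I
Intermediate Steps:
s(F) = F
X = I*√3328797 (X = √((-799 - 2020)*(1142 + 40) + 3261) = √(-2819*1182 + 3261) = √(-3332058 + 3261) = √(-3328797) = I*√3328797 ≈ 1824.5*I)
1/(X + H*(16 - 7)) = 1/(I*√3328797 + 27*(16 - 7)) = 1/(I*√3328797 + 27*9) = 1/(I*√3328797 + 243) = 1/(243 + I*√3328797)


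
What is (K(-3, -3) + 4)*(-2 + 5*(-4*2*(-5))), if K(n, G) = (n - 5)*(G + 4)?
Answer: -792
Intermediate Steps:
K(n, G) = (-5 + n)*(4 + G)
(K(-3, -3) + 4)*(-2 + 5*(-4*2*(-5))) = ((-20 - 5*(-3) + 4*(-3) - 3*(-3)) + 4)*(-2 + 5*(-4*2*(-5))) = ((-20 + 15 - 12 + 9) + 4)*(-2 + 5*(-8*(-5))) = (-8 + 4)*(-2 + 5*40) = -4*(-2 + 200) = -4*198 = -792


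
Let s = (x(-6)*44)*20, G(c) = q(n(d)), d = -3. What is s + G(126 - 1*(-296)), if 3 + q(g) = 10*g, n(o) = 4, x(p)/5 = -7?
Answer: -30763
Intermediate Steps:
x(p) = -35 (x(p) = 5*(-7) = -35)
q(g) = -3 + 10*g
G(c) = 37 (G(c) = -3 + 10*4 = -3 + 40 = 37)
s = -30800 (s = -35*44*20 = -1540*20 = -30800)
s + G(126 - 1*(-296)) = -30800 + 37 = -30763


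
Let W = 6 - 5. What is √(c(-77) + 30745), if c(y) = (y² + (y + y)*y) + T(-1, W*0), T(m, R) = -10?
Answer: √48522 ≈ 220.28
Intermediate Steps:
W = 1
c(y) = -10 + 3*y² (c(y) = (y² + (y + y)*y) - 10 = (y² + (2*y)*y) - 10 = (y² + 2*y²) - 10 = 3*y² - 10 = -10 + 3*y²)
√(c(-77) + 30745) = √((-10 + 3*(-77)²) + 30745) = √((-10 + 3*5929) + 30745) = √((-10 + 17787) + 30745) = √(17777 + 30745) = √48522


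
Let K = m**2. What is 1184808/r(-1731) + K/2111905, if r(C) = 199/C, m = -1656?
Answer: -4331311011099576/420269095 ≈ -1.0306e+7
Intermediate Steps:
K = 2742336 (K = (-1656)**2 = 2742336)
1184808/r(-1731) + K/2111905 = 1184808/((199/(-1731))) + 2742336/2111905 = 1184808/((199*(-1/1731))) + 2742336*(1/2111905) = 1184808/(-199/1731) + 2742336/2111905 = 1184808*(-1731/199) + 2742336/2111905 = -2050902648/199 + 2742336/2111905 = -4331311011099576/420269095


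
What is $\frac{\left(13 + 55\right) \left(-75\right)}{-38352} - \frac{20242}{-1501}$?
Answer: $\frac{3843021}{282188} \approx 13.619$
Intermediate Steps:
$\frac{\left(13 + 55\right) \left(-75\right)}{-38352} - \frac{20242}{-1501} = 68 \left(-75\right) \left(- \frac{1}{38352}\right) - - \frac{20242}{1501} = \left(-5100\right) \left(- \frac{1}{38352}\right) + \frac{20242}{1501} = \frac{25}{188} + \frac{20242}{1501} = \frac{3843021}{282188}$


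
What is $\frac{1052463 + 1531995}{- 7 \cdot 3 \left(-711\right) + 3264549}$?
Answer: $\frac{430743}{546580} \approx 0.78807$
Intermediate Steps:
$\frac{1052463 + 1531995}{- 7 \cdot 3 \left(-711\right) + 3264549} = \frac{2584458}{\left(-7\right) \left(-2133\right) + 3264549} = \frac{2584458}{14931 + 3264549} = \frac{2584458}{3279480} = 2584458 \cdot \frac{1}{3279480} = \frac{430743}{546580}$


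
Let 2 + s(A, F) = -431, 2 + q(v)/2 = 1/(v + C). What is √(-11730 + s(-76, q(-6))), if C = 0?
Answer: I*√12163 ≈ 110.29*I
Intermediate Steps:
q(v) = -4 + 2/v (q(v) = -4 + 2/(v + 0) = -4 + 2/v)
s(A, F) = -433 (s(A, F) = -2 - 431 = -433)
√(-11730 + s(-76, q(-6))) = √(-11730 - 433) = √(-12163) = I*√12163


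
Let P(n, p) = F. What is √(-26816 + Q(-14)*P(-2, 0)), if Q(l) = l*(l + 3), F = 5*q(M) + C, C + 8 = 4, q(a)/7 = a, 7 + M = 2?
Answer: I*√54382 ≈ 233.2*I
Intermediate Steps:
M = -5 (M = -7 + 2 = -5)
q(a) = 7*a
C = -4 (C = -8 + 4 = -4)
F = -179 (F = 5*(7*(-5)) - 4 = 5*(-35) - 4 = -175 - 4 = -179)
P(n, p) = -179
Q(l) = l*(3 + l)
√(-26816 + Q(-14)*P(-2, 0)) = √(-26816 - 14*(3 - 14)*(-179)) = √(-26816 - 14*(-11)*(-179)) = √(-26816 + 154*(-179)) = √(-26816 - 27566) = √(-54382) = I*√54382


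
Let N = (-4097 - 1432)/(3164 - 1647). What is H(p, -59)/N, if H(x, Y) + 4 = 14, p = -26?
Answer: -15170/5529 ≈ -2.7437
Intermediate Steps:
H(x, Y) = 10 (H(x, Y) = -4 + 14 = 10)
N = -5529/1517 ≈ -3.6447
H(p, -59)/N = 10/(-5529/1517) = 10*(-1517/5529) = -15170/5529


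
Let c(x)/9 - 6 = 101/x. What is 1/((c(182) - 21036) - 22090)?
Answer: -182/7838195 ≈ -2.3220e-5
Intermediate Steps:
c(x) = 54 + 909/x (c(x) = 54 + 9*(101/x) = 54 + 909/x)
1/((c(182) - 21036) - 22090) = 1/(((54 + 909/182) - 21036) - 22090) = 1/((10737/182 - 21036) - 22090) = 1/(-3817815/182 - 22090) = 1/(-7838195/182) = -182/7838195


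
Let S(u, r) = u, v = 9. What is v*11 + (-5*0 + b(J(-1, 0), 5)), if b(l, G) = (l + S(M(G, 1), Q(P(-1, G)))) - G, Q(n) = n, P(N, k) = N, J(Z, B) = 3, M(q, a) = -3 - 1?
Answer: 93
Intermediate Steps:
M(q, a) = -4
b(l, G) = -4 + l - G (b(l, G) = (l - 4) - G = (-4 + l) - G = -4 + l - G)
v*11 + (-5*0 + b(J(-1, 0), 5)) = 9*11 + (-5*0 + (-4 + 3 - 1*5)) = 99 + (0 + (-4 + 3 - 5)) = 99 + (0 - 6) = 99 - 6 = 93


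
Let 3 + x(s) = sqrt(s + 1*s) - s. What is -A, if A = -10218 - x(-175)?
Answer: 10390 + 5*I*sqrt(14) ≈ 10390.0 + 18.708*I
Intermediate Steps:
x(s) = -3 - s + sqrt(2)*sqrt(s) (x(s) = -3 + (sqrt(s + 1*s) - s) = -3 + (sqrt(s + s) - s) = -3 + (sqrt(2*s) - s) = -3 + (sqrt(2)*sqrt(s) - s) = -3 + (-s + sqrt(2)*sqrt(s)) = -3 - s + sqrt(2)*sqrt(s))
A = -10390 - 5*I*sqrt(14) (A = -10218 - (-3 - 1*(-175) + sqrt(2)*sqrt(-175)) = -10218 - (-3 + 175 + sqrt(2)*(5*I*sqrt(7))) = -10218 - (-3 + 175 + 5*I*sqrt(14)) = -10218 - (172 + 5*I*sqrt(14)) = -10218 + (-172 - 5*I*sqrt(14)) = -10390 - 5*I*sqrt(14) ≈ -10390.0 - 18.708*I)
-A = -(-10390 - 5*I*sqrt(14)) = 10390 + 5*I*sqrt(14)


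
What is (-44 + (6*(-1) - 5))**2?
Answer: 3025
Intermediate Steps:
(-44 + (6*(-1) - 5))**2 = (-44 + (-6 - 5))**2 = (-44 - 11)**2 = (-55)**2 = 3025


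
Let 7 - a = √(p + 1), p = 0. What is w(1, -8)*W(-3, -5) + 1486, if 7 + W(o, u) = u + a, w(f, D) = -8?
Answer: 1534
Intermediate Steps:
a = 6 (a = 7 - √(0 + 1) = 7 - √1 = 7 - 1*1 = 7 - 1 = 6)
W(o, u) = -1 + u (W(o, u) = -7 + (u + 6) = -7 + (6 + u) = -1 + u)
w(1, -8)*W(-3, -5) + 1486 = -8*(-1 - 5) + 1486 = -8*(-6) + 1486 = 48 + 1486 = 1534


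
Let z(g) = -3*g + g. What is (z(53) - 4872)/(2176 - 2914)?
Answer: 2489/369 ≈ 6.7453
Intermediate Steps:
z(g) = -2*g
(z(53) - 4872)/(2176 - 2914) = (-2*53 - 4872)/(2176 - 2914) = (-106 - 4872)/(-738) = -4978*(-1/738) = 2489/369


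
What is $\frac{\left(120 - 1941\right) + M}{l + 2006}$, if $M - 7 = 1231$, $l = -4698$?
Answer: $\frac{583}{2692} \approx 0.21657$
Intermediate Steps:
$M = 1238$ ($M = 7 + 1231 = 1238$)
$\frac{\left(120 - 1941\right) + M}{l + 2006} = \frac{\left(120 - 1941\right) + 1238}{-4698 + 2006} = \frac{\left(120 - 1941\right) + 1238}{-2692} = \left(-1821 + 1238\right) \left(- \frac{1}{2692}\right) = \left(-583\right) \left(- \frac{1}{2692}\right) = \frac{583}{2692}$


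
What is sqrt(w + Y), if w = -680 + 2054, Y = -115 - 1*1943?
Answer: 6*I*sqrt(19) ≈ 26.153*I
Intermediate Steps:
Y = -2058 (Y = -115 - 1943 = -2058)
w = 1374
sqrt(w + Y) = sqrt(1374 - 2058) = sqrt(-684) = 6*I*sqrt(19)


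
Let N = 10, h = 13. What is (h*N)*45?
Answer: 5850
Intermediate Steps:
(h*N)*45 = (13*10)*45 = 130*45 = 5850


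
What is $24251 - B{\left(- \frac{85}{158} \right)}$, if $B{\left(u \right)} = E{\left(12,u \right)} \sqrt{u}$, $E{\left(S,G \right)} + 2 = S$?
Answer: $24251 - \frac{5 i \sqrt{13430}}{79} \approx 24251.0 - 7.3347 i$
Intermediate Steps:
$E{\left(S,G \right)} = -2 + S$
$B{\left(u \right)} = 10 \sqrt{u}$ ($B{\left(u \right)} = \left(-2 + 12\right) \sqrt{u} = 10 \sqrt{u}$)
$24251 - B{\left(- \frac{85}{158} \right)} = 24251 - 10 \sqrt{- \frac{85}{158}} = 24251 - 10 \frac{i \sqrt{13430}}{158} = 24251 - \frac{5 i \sqrt{13430}}{79}$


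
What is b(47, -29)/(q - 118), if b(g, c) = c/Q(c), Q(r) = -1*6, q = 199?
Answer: 29/486 ≈ 0.059671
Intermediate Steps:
Q(r) = -6
b(g, c) = -c/6 (b(g, c) = c/(-6) = c*(-⅙) = -c/6)
b(47, -29)/(q - 118) = (-⅙*(-29))/(199 - 118) = (29/6)/81 = (29/6)*(1/81) = 29/486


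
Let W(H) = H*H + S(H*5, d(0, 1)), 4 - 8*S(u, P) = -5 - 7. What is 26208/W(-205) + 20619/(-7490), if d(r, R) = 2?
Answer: -223418931/104927410 ≈ -2.1293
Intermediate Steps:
S(u, P) = 2 (S(u, P) = 1/2 - (-5 - 7)/8 = 1/2 - 1/8*(-12) = 1/2 + 3/2 = 2)
W(H) = 2 + H**2 (W(H) = H*H + 2 = H**2 + 2 = 2 + H**2)
26208/W(-205) + 20619/(-7490) = 26208/(2 + (-205)**2) + 20619/(-7490) = 26208/(2 + 42025) + 20619*(-1/7490) = 26208/42027 - 20619/7490 = 26208*(1/42027) - 20619/7490 = 8736/14009 - 20619/7490 = -223418931/104927410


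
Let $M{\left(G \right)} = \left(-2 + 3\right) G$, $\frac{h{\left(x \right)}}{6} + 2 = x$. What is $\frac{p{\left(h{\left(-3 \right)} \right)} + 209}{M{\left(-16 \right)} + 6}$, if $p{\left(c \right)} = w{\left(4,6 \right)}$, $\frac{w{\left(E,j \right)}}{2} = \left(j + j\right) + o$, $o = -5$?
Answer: $- \frac{223}{10} \approx -22.3$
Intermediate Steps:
$h{\left(x \right)} = -12 + 6 x$
$w{\left(E,j \right)} = -10 + 4 j$ ($w{\left(E,j \right)} = 2 \left(\left(j + j\right) - 5\right) = 2 \left(2 j - 5\right) = 2 \left(-5 + 2 j\right) = -10 + 4 j$)
$p{\left(c \right)} = 14$ ($p{\left(c \right)} = -10 + 4 \cdot 6 = -10 + 24 = 14$)
$M{\left(G \right)} = G$ ($M{\left(G \right)} = 1 G = G$)
$\frac{p{\left(h{\left(-3 \right)} \right)} + 209}{M{\left(-16 \right)} + 6} = \frac{14 + 209}{-16 + 6} = \frac{223}{-10} = 223 \left(- \frac{1}{10}\right) = - \frac{223}{10}$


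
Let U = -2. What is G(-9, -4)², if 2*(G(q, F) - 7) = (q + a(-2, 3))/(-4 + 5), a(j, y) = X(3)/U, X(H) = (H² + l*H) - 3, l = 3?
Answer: 25/16 ≈ 1.5625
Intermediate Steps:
X(H) = -3 + H² + 3*H (X(H) = (H² + 3*H) - 3 = -3 + H² + 3*H)
a(j, y) = -15/2 (a(j, y) = (-3 + 3² + 3*3)/(-2) = (-3 + 9 + 9)*(-½) = 15*(-½) = -15/2)
G(q, F) = 13/4 + q/2 (G(q, F) = 7 + ((q - 15/2)/(-4 + 5))/2 = 7 + ((-15/2 + q)/1)/2 = 7 + ((-15/2 + q)*1)/2 = 7 + (-15/2 + q)/2 = 7 + (-15/4 + q/2) = 13/4 + q/2)
G(-9, -4)² = (13/4 + (½)*(-9))² = (13/4 - 9/2)² = (-5/4)² = 25/16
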